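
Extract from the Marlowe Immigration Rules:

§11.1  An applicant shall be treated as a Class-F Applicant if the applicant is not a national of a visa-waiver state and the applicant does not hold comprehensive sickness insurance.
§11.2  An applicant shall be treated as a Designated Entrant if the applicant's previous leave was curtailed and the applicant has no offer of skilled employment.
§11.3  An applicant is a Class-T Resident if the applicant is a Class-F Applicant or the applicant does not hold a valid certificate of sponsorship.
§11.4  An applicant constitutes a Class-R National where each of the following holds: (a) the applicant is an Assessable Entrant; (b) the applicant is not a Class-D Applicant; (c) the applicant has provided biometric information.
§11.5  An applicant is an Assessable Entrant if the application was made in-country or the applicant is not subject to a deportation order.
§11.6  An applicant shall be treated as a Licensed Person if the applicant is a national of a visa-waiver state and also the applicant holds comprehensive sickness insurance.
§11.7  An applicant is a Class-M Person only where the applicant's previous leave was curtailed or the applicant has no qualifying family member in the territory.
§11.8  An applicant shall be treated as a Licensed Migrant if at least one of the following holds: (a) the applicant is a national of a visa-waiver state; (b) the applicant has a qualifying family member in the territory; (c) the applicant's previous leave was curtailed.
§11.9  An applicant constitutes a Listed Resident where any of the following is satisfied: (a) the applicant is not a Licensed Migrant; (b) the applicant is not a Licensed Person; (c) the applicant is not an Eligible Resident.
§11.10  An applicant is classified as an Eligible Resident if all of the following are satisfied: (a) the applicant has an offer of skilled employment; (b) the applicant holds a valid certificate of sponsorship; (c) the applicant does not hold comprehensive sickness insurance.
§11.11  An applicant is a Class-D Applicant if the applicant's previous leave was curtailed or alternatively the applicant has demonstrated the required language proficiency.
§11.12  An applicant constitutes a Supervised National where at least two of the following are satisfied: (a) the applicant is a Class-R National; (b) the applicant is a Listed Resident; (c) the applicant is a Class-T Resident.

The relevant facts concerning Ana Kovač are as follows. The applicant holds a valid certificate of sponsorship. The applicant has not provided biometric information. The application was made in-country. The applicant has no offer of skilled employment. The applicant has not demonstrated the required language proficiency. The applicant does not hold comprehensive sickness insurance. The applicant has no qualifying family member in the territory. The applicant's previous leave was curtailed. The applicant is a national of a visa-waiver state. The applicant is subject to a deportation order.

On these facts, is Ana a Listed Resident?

Under §11.8: the applicant is a national of a visa-waiver state? yes; or the applicant has a qualifying family member in the territory? no; or the applicant's previous leave was curtailed? yes. So the applicant is a Licensed Migrant.
Under §11.6: the applicant is a national of a visa-waiver state? yes; and the applicant holds comprehensive sickness insurance? no. So the applicant is not a Licensed Person.
Under §11.10: the applicant has an offer of skilled employment? no; and the applicant holds a valid certificate of sponsorship? yes; and the applicant does not hold comprehensive sickness insurance? yes. So the applicant is not an Eligible Resident.
Under §11.9: not a Licensed Migrant (§11.8)? no; or not a Licensed Person (§11.6)? yes; or not an Eligible Resident (§11.10)? yes. So the applicant is a Listed Resident.

Yes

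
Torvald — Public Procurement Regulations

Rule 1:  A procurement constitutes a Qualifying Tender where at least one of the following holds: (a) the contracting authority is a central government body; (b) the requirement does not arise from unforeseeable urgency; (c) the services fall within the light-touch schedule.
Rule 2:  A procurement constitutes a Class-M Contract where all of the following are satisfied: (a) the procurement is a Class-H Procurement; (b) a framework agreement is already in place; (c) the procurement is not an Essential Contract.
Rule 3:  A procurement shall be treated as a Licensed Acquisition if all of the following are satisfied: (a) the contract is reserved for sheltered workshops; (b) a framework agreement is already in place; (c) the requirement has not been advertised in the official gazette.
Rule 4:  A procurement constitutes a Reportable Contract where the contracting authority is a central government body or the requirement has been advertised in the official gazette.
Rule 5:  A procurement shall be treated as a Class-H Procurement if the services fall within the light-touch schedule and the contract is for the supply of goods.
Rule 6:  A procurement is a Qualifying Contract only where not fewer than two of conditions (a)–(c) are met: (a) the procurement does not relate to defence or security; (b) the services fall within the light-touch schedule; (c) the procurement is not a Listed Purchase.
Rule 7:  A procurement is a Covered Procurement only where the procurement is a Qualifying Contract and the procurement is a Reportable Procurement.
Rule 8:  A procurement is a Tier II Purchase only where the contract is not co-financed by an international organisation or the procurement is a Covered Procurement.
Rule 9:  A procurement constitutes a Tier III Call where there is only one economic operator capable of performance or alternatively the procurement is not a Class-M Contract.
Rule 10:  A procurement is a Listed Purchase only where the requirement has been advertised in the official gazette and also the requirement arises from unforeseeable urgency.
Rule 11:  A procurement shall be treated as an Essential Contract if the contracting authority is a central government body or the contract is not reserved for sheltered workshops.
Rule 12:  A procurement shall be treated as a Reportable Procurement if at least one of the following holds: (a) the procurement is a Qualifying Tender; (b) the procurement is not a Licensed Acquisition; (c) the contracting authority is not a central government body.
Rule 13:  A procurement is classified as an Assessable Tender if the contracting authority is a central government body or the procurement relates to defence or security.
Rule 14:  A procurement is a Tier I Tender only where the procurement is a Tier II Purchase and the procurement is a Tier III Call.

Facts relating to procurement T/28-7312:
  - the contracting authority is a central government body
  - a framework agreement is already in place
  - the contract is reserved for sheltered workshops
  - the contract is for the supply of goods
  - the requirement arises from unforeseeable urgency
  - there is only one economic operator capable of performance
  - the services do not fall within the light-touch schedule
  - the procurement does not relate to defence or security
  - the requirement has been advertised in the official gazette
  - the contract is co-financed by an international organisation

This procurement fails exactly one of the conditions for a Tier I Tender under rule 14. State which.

Tier II Purchase

rule 10 — Listed Purchase: [the requirement has been advertised in the official gazette? yes] AND [the requirement arises from unforeseeable urgency? yes] → satisfied.
rule 6 — Qualifying Contract: the procurement does not relate to defence or security? yes; the services fall within the light-touch schedule? no; not a Listed Purchase (rule 10)? no — 1 of 3 hold (need ≥2) → not satisfied.
rule 1 — Qualifying Tender: [the contracting authority is a central government body? yes] OR [the requirement does not arise from unforeseeable urgency? no] OR [the services fall within the light-touch schedule? no] → satisfied.
rule 3 — Licensed Acquisition: [the contract is reserved for sheltered workshops? yes] AND [a framework agreement is already in place? yes] AND [the requirement has not been advertised in the official gazette? no] → not satisfied.
rule 12 — Reportable Procurement: [Qualifying Tender (rule 1)? yes] OR [not a Licensed Acquisition (rule 3)? yes] OR [the contracting authority is not a central government body? no] → satisfied.
rule 7 — Covered Procurement: [Qualifying Contract (rule 6)? no] AND [Reportable Procurement (rule 12)? yes] → not satisfied.
rule 8 — Tier II Purchase: [the contract is not co-financed by an international organisation? no] OR [Covered Procurement (rule 7)? no] → not satisfied.
rule 5 — Class-H Procurement: [the services fall within the light-touch schedule? no] AND [the contract is for the supply of goods? yes] → not satisfied.
rule 11 — Essential Contract: [the contracting authority is a central government body? yes] OR [the contract is not reserved for sheltered workshops? no] → satisfied.
rule 2 — Class-M Contract: [Class-H Procurement (rule 5)? no] AND [a framework agreement is already in place? yes] AND [not an Essential Contract (rule 11)? no] → not satisfied.
rule 9 — Tier III Call: [there is only one economic operator capable of performance? yes] OR [not a Class-M Contract (rule 2)? yes] → satisfied.
rule 14 — Tier I Tender: [Tier II Purchase (rule 8)? no] AND [Tier III Call (rule 9)? yes] → not satisfied.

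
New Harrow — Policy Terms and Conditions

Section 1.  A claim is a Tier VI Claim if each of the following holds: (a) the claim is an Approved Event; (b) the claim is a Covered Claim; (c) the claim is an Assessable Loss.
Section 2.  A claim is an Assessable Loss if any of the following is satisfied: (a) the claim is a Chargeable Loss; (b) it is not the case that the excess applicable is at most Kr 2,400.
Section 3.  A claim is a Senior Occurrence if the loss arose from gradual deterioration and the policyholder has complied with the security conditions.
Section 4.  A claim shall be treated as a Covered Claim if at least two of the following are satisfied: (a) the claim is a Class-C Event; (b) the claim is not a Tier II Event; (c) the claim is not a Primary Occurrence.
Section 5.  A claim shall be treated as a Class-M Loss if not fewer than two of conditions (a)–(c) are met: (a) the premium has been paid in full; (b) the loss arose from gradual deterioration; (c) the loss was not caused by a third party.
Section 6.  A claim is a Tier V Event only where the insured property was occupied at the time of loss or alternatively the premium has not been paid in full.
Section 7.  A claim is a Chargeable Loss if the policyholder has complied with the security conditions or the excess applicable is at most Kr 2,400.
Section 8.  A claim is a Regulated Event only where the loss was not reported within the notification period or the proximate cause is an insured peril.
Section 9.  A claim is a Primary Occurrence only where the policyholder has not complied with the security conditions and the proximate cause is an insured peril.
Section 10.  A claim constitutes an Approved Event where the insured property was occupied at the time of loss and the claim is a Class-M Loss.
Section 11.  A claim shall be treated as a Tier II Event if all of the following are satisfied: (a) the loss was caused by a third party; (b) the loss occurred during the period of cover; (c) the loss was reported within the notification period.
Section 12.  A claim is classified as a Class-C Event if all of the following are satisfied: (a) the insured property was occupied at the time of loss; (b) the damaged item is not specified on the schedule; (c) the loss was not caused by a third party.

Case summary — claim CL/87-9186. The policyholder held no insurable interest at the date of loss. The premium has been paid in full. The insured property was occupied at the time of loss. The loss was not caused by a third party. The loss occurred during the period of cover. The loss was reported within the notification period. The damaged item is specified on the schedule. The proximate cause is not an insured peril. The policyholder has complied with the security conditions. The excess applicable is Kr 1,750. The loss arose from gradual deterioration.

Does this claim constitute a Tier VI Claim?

section 5 — Class-M Loss: the premium has been paid in full? yes; the loss arose from gradual deterioration? yes; the loss was not caused by a third party? yes — 3 of 3 hold (need ≥2) → satisfied.
section 10 — Approved Event: [the insured property was occupied at the time of loss? yes] AND [Class-M Loss (section 5)? yes] → satisfied.
section 12 — Class-C Event: [the insured property was occupied at the time of loss? yes] AND [the damaged item is not specified on the schedule? no] AND [the loss was not caused by a third party? yes] → not satisfied.
section 11 — Tier II Event: [the loss was caused by a third party? no] AND [the loss occurred during the period of cover? yes] AND [the loss was reported within the notification period? yes] → not satisfied.
section 9 — Primary Occurrence: [the policyholder has not complied with the security conditions? no] AND [the proximate cause is an insured peril? no] → not satisfied.
section 4 — Covered Claim: Class-C Event (section 12)? no; not a Tier II Event (section 11)? yes; not a Primary Occurrence (section 9)? yes — 2 of 3 hold (need ≥2) → satisfied.
section 7 — Chargeable Loss: [the policyholder has complied with the security conditions? yes] OR [excess applicable: Kr 1,750 ≤ Kr 2,400? yes] → satisfied.
section 2 — Assessable Loss: [Chargeable Loss (section 7)? yes] OR [excess applicable: Kr 1,750 ≤ Kr 2,400? yes, so negated condition no] → satisfied.
section 1 — Tier VI Claim: [Approved Event (section 10)? yes] AND [Covered Claim (section 4)? yes] AND [Assessable Loss (section 2)? yes] → satisfied.

Yes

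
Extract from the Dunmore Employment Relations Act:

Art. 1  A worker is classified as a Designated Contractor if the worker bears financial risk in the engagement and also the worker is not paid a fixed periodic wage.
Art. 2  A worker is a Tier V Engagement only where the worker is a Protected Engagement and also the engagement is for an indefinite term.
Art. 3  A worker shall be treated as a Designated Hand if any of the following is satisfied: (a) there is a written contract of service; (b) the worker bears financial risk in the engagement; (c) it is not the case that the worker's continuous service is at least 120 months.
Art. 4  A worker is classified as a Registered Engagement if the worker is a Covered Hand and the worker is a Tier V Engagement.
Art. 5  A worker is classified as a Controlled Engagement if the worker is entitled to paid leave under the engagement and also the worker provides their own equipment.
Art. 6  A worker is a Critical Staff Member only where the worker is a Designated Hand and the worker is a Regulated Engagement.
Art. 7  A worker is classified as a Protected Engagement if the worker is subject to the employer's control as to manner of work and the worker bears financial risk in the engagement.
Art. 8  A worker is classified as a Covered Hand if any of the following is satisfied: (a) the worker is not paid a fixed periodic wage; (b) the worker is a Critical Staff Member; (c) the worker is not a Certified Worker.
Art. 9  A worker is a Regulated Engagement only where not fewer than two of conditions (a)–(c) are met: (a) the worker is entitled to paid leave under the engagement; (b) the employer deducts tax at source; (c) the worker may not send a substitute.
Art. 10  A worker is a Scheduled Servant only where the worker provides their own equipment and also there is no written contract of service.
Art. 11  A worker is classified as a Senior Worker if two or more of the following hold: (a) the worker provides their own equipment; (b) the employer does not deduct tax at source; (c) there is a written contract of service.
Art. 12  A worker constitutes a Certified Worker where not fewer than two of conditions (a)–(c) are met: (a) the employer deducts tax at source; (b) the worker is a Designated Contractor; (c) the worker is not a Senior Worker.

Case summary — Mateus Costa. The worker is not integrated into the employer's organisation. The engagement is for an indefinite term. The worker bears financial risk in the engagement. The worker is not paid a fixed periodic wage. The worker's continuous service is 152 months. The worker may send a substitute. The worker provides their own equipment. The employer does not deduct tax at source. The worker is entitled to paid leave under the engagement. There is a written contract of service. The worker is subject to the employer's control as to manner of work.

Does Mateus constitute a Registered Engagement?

Under article 3: there is a written contract of service? yes; or the worker bears financial risk in the engagement? yes; or worker's continuous service: 152 months ≥ 120 months? yes, so negated condition no. So the worker is a Designated Hand.
Under article 9: the worker is entitled to paid leave under the engagement? yes; the employer deducts tax at source? no; the worker may not send a substitute? no — 1 of 3 hold (need ≥2) → not satisfied.
Under article 6: Designated Hand (article 3)? yes; and Regulated Engagement (article 9)? no. So the worker is not a Critical Staff Member.
Under article 1: the worker bears financial risk in the engagement? yes; and the worker is not paid a fixed periodic wage? yes. So the worker is a Designated Contractor.
Under article 11: the worker provides their own equipment? yes; the employer does not deduct tax at source? yes; there is a written contract of service? yes — 3 of 3 hold (need ≥2) → satisfied.
Under article 12: the employer deducts tax at source? no; Designated Contractor (article 1)? yes; not a Senior Worker (article 11)? no — 1 of 3 hold (need ≥2) → not satisfied.
Under article 8: the worker is not paid a fixed periodic wage? yes; or Critical Staff Member (article 6)? no; or not a Certified Worker (article 12)? yes. So the worker is a Covered Hand.
Under article 7: the worker is subject to the employer's control as to manner of work? yes; and the worker bears financial risk in the engagement? yes. So the worker is a Protected Engagement.
Under article 2: Protected Engagement (article 7)? yes; and the engagement is for an indefinite term? yes. So the worker is a Tier V Engagement.
Under article 4: Covered Hand (article 8)? yes; and Tier V Engagement (article 2)? yes. So the worker is a Registered Engagement.

Yes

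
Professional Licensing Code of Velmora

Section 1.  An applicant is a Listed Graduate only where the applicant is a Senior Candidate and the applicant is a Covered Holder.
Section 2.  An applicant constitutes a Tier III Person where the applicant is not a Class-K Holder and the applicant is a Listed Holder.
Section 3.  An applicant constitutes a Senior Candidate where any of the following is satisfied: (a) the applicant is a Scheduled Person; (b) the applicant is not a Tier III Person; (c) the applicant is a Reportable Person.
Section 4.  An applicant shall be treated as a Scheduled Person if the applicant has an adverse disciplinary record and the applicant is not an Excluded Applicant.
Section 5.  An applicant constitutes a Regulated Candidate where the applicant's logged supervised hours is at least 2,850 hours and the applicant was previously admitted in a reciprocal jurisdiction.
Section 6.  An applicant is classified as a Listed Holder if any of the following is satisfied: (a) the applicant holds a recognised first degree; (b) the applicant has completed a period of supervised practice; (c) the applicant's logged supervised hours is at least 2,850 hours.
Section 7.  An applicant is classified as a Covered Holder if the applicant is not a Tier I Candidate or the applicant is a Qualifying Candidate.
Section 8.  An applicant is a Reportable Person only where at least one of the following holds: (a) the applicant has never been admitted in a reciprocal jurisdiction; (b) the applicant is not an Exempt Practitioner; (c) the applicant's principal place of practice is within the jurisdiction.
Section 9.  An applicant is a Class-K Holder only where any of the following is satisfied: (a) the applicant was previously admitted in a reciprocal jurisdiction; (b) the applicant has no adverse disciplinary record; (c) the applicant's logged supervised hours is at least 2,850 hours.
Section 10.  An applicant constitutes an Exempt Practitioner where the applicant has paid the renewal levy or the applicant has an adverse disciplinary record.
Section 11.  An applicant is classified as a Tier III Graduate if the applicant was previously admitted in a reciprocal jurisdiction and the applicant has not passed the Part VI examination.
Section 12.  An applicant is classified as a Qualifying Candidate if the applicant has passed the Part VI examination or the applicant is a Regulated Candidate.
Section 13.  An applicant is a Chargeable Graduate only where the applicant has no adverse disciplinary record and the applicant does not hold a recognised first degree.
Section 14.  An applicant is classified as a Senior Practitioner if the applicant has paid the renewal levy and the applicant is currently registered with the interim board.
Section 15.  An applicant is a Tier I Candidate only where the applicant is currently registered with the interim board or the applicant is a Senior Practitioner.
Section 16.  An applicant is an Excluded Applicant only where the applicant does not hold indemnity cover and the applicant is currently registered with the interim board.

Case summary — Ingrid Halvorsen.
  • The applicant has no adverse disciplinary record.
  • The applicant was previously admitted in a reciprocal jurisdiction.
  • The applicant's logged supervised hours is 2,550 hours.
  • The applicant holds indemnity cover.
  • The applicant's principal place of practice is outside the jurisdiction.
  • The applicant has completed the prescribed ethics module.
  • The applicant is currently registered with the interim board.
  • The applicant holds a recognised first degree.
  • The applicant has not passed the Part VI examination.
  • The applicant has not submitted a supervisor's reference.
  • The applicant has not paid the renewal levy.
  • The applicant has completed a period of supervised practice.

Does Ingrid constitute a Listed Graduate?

Under section 16: the applicant does not hold indemnity cover? no; and the applicant is currently registered with the interim board? yes. So the applicant is not an Excluded Applicant.
Under section 4: the applicant has an adverse disciplinary record? no; and not an Excluded Applicant (section 16)? yes. So the applicant is not a Scheduled Person.
Under section 9: the applicant was previously admitted in a reciprocal jurisdiction? yes; or the applicant has no adverse disciplinary record? yes; or applicant's logged supervised hours: 2,550 hours ≥ 2,850 hours? no. So the applicant is a Class-K Holder.
Under section 6: the applicant holds a recognised first degree? yes; or the applicant has completed a period of supervised practice? yes; or applicant's logged supervised hours: 2,550 hours ≥ 2,850 hours? no. So the applicant is a Listed Holder.
Under section 2: not a Class-K Holder (section 9)? no; and Listed Holder (section 6)? yes. So the applicant is not a Tier III Person.
Under section 10: the applicant has paid the renewal levy? no; or the applicant has an adverse disciplinary record? no. So the applicant is not an Exempt Practitioner.
Under section 8: the applicant has never been admitted in a reciprocal jurisdiction? no; or not an Exempt Practitioner (section 10)? yes; or the applicant's principal place of practice is within the jurisdiction? no. So the applicant is a Reportable Person.
Under section 3: Scheduled Person (section 4)? no; or not a Tier III Person (section 2)? yes; or Reportable Person (section 8)? yes. So the applicant is a Senior Candidate.
Under section 14: the applicant has paid the renewal levy? no; and the applicant is currently registered with the interim board? yes. So the applicant is not a Senior Practitioner.
Under section 15: the applicant is currently registered with the interim board? yes; or Senior Practitioner (section 14)? no. So the applicant is a Tier I Candidate.
Under section 5: applicant's logged supervised hours: 2,550 hours ≥ 2,850 hours? no; and the applicant was previously admitted in a reciprocal jurisdiction? yes. So the applicant is not a Regulated Candidate.
Under section 12: the applicant has passed the Part VI examination? no; or Regulated Candidate (section 5)? no. So the applicant is not a Qualifying Candidate.
Under section 7: not a Tier I Candidate (section 15)? no; or Qualifying Candidate (section 12)? no. So the applicant is not a Covered Holder.
Under section 1: Senior Candidate (section 3)? yes; and Covered Holder (section 7)? no. So the applicant is not a Listed Graduate.

No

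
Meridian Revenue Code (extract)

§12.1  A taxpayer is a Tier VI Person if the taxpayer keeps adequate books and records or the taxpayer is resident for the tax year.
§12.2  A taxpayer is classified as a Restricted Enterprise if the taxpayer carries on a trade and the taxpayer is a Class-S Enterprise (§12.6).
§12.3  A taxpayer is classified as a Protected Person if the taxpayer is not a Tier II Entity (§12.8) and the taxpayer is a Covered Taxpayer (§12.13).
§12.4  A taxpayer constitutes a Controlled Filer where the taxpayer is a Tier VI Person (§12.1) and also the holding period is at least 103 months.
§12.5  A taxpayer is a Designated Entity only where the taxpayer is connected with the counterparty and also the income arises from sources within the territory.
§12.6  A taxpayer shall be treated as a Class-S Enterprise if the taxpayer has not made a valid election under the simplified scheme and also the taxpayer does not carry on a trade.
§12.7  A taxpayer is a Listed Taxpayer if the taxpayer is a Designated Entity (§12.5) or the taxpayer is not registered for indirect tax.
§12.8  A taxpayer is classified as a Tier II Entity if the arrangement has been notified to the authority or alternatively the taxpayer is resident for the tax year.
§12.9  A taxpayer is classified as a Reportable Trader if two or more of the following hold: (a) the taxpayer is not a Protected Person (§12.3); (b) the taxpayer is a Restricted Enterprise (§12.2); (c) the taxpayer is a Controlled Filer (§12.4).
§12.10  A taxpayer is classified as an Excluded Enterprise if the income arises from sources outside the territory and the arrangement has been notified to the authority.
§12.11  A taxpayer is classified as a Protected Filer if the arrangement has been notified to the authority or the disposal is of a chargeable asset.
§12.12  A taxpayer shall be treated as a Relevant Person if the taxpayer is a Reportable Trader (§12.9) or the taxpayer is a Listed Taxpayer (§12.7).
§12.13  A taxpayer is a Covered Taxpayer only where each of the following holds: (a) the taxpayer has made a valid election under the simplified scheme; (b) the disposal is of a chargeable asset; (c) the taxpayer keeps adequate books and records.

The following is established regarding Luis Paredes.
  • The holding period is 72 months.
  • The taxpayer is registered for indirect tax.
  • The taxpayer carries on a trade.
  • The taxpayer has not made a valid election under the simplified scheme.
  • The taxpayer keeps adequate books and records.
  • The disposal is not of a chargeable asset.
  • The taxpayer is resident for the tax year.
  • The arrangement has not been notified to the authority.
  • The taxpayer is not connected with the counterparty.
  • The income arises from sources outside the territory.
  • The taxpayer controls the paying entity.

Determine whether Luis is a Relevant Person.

No

§12.8 — Tier II Entity: [the arrangement has been notified to the authority? no] OR [the taxpayer is resident for the tax year? yes] → satisfied.
§12.13 — Covered Taxpayer: [the taxpayer has made a valid election under the simplified scheme? no] AND [the disposal is of a chargeable asset? no] AND [the taxpayer keeps adequate books and records? yes] → not satisfied.
§12.3 — Protected Person: [not a Tier II Entity (§12.8)? no] AND [Covered Taxpayer (§12.13)? no] → not satisfied.
§12.6 — Class-S Enterprise: [the taxpayer has not made a valid election under the simplified scheme? yes] AND [the taxpayer does not carry on a trade? no] → not satisfied.
§12.2 — Restricted Enterprise: [the taxpayer carries on a trade? yes] AND [Class-S Enterprise (§12.6)? no] → not satisfied.
§12.1 — Tier VI Person: [the taxpayer keeps adequate books and records? yes] OR [the taxpayer is resident for the tax year? yes] → satisfied.
§12.4 — Controlled Filer: [Tier VI Person (§12.1)? yes] AND [holding period: 72 months ≥ 103 months? no] → not satisfied.
§12.9 — Reportable Trader: not a Protected Person (§12.3)? yes; Restricted Enterprise (§12.2)? no; Controlled Filer (§12.4)? no — 1 of 3 hold (need ≥2) → not satisfied.
§12.5 — Designated Entity: [the taxpayer is connected with the counterparty? no] AND [the income arises from sources within the territory? no] → not satisfied.
§12.7 — Listed Taxpayer: [Designated Entity (§12.5)? no] OR [the taxpayer is not registered for indirect tax? no] → not satisfied.
§12.12 — Relevant Person: [Reportable Trader (§12.9)? no] OR [Listed Taxpayer (§12.7)? no] → not satisfied.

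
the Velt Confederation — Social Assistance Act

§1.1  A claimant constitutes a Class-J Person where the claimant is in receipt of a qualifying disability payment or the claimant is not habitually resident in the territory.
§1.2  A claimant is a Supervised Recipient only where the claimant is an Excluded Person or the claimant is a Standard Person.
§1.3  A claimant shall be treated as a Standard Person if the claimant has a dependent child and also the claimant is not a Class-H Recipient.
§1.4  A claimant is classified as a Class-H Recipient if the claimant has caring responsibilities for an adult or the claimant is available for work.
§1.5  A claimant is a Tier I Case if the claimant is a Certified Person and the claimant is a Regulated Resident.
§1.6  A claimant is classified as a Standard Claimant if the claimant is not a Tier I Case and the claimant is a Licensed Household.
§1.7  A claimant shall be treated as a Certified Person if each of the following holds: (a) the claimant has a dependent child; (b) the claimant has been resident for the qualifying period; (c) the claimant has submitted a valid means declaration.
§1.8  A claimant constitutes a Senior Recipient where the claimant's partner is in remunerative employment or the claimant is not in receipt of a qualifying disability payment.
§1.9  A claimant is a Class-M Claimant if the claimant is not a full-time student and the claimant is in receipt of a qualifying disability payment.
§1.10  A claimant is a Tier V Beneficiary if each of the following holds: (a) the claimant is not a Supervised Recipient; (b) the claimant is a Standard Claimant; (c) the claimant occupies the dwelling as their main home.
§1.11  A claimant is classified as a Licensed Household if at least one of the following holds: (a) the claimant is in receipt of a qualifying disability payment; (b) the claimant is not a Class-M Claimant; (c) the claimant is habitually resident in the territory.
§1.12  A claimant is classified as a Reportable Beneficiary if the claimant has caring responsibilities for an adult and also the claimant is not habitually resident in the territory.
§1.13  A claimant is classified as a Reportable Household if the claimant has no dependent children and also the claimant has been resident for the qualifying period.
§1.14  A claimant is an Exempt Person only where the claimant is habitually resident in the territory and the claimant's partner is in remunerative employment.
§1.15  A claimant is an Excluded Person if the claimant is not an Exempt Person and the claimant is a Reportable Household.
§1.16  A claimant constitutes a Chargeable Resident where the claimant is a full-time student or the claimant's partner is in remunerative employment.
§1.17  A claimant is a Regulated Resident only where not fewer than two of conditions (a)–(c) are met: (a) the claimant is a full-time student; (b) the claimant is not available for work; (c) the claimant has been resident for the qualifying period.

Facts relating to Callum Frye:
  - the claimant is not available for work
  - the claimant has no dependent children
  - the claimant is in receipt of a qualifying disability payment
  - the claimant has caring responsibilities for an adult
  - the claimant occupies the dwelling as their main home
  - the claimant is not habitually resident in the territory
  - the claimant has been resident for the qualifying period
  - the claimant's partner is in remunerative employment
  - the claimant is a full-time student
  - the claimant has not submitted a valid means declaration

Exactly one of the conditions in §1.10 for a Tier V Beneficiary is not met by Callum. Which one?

§1.14 — Exempt Person: [the claimant is habitually resident in the territory? no] AND [the claimant's partner is in remunerative employment? yes] → not satisfied.
§1.13 — Reportable Household: [the claimant has no dependent children? yes] AND [the claimant has been resident for the qualifying period? yes] → satisfied.
§1.15 — Excluded Person: [not an Exempt Person (§1.14)? yes] AND [Reportable Household (§1.13)? yes] → satisfied.
§1.4 — Class-H Recipient: [the claimant has caring responsibilities for an adult? yes] OR [the claimant is available for work? no] → satisfied.
§1.3 — Standard Person: [the claimant has a dependent child? no] AND [not a Class-H Recipient (§1.4)? no] → not satisfied.
§1.2 — Supervised Recipient: [Excluded Person (§1.15)? yes] OR [Standard Person (§1.3)? no] → satisfied.
§1.7 — Certified Person: [the claimant has a dependent child? no] AND [the claimant has been resident for the qualifying period? yes] AND [the claimant has submitted a valid means declaration? no] → not satisfied.
§1.17 — Regulated Resident: the claimant is a full-time student? yes; the claimant is not available for work? yes; the claimant has been resident for the qualifying period? yes — 3 of 3 hold (need ≥2) → satisfied.
§1.5 — Tier I Case: [Certified Person (§1.7)? no] AND [Regulated Resident (§1.17)? yes] → not satisfied.
§1.9 — Class-M Claimant: [the claimant is not a full-time student? no] AND [the claimant is in receipt of a qualifying disability payment? yes] → not satisfied.
§1.11 — Licensed Household: [the claimant is in receipt of a qualifying disability payment? yes] OR [not a Class-M Claimant (§1.9)? yes] OR [the claimant is habitually resident in the territory? no] → satisfied.
§1.6 — Standard Claimant: [not a Tier I Case (§1.5)? yes] AND [Licensed Household (§1.11)? yes] → satisfied.
§1.10 — Tier V Beneficiary: [not a Supervised Recipient (§1.2)? no] AND [Standard Claimant (§1.6)? yes] AND [the claimant occupies the dwelling as their main home? yes] → not satisfied.

Supervised Recipient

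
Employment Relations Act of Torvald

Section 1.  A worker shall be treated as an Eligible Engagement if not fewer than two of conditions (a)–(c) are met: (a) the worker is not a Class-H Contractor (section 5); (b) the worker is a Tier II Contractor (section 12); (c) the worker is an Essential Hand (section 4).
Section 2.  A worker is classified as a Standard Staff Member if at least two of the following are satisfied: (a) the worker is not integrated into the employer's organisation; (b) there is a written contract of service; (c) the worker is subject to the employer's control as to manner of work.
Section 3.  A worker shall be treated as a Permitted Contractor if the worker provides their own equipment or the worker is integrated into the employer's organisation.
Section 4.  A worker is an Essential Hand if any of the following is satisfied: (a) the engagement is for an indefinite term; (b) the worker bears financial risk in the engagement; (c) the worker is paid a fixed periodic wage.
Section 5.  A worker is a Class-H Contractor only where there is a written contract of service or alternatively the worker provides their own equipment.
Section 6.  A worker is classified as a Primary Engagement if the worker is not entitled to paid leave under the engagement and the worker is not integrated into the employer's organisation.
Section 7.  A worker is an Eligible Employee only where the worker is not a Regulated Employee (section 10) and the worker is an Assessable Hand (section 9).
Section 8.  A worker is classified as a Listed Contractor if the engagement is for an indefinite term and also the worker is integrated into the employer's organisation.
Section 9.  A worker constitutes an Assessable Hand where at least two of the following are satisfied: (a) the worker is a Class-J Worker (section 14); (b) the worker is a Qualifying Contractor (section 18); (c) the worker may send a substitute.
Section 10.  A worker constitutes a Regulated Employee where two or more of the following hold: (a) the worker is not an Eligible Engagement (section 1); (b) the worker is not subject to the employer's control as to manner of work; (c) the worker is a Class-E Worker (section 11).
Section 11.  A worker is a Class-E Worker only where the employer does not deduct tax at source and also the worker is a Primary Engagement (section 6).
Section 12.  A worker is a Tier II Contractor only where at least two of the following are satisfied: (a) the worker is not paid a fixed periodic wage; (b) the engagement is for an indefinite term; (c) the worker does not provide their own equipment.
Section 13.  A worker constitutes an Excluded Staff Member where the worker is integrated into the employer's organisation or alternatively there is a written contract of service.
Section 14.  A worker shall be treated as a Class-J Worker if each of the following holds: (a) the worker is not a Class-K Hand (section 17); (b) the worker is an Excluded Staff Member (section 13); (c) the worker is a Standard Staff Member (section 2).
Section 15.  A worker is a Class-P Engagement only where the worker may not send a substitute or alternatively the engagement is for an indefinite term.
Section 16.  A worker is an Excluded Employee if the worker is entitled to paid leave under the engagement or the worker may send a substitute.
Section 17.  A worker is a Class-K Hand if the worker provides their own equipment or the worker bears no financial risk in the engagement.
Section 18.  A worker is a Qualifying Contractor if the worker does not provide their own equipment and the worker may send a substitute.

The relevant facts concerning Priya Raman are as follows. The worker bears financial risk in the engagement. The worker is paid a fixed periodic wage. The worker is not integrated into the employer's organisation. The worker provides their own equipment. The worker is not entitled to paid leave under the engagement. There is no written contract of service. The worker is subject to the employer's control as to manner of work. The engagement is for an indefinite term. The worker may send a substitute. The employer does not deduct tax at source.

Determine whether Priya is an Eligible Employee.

No

section 5 — Class-H Contractor: [there is a written contract of service? no] OR [the worker provides their own equipment? yes] → satisfied.
section 12 — Tier II Contractor: the worker is not paid a fixed periodic wage? no; the engagement is for an indefinite term? yes; the worker does not provide their own equipment? no — 1 of 3 hold (need ≥2) → not satisfied.
section 4 — Essential Hand: [the engagement is for an indefinite term? yes] OR [the worker bears financial risk in the engagement? yes] OR [the worker is paid a fixed periodic wage? yes] → satisfied.
section 1 — Eligible Engagement: not a Class-H Contractor (section 5)? no; Tier II Contractor (section 12)? no; Essential Hand (section 4)? yes — 1 of 3 hold (need ≥2) → not satisfied.
section 6 — Primary Engagement: [the worker is not entitled to paid leave under the engagement? yes] AND [the worker is not integrated into the employer's organisation? yes] → satisfied.
section 11 — Class-E Worker: [the employer does not deduct tax at source? yes] AND [Primary Engagement (section 6)? yes] → satisfied.
section 10 — Regulated Employee: not an Eligible Engagement (section 1)? yes; the worker is not subject to the employer's control as to manner of work? no; Class-E Worker (section 11)? yes — 2 of 3 hold (need ≥2) → satisfied.
section 17 — Class-K Hand: [the worker provides their own equipment? yes] OR [the worker bears no financial risk in the engagement? no] → satisfied.
section 13 — Excluded Staff Member: [the worker is integrated into the employer's organisation? no] OR [there is a written contract of service? no] → not satisfied.
section 2 — Standard Staff Member: the worker is not integrated into the employer's organisation? yes; there is a written contract of service? no; the worker is subject to the employer's control as to manner of work? yes — 2 of 3 hold (need ≥2) → satisfied.
section 14 — Class-J Worker: [not a Class-K Hand (section 17)? no] AND [Excluded Staff Member (section 13)? no] AND [Standard Staff Member (section 2)? yes] → not satisfied.
section 18 — Qualifying Contractor: [the worker does not provide their own equipment? no] AND [the worker may send a substitute? yes] → not satisfied.
section 9 — Assessable Hand: Class-J Worker (section 14)? no; Qualifying Contractor (section 18)? no; the worker may send a substitute? yes — 1 of 3 hold (need ≥2) → not satisfied.
section 7 — Eligible Employee: [not a Regulated Employee (section 10)? no] AND [Assessable Hand (section 9)? no] → not satisfied.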